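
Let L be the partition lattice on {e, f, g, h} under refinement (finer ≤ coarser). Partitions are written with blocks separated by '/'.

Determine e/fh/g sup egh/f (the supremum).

efgh

Common upper bounds of {e/fh/g, egh/f}: efgh.
The least among these is efgh.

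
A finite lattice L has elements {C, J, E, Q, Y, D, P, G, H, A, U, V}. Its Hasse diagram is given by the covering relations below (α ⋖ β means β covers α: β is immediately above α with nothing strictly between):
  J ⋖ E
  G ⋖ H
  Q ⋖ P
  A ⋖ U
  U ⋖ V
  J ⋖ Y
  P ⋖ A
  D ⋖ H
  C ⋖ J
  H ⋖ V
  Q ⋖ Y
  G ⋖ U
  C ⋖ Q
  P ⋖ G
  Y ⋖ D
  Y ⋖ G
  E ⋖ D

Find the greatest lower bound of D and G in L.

Common lower bounds of {D, G}: C, J, Q, Y.
The greatest among these is Y.

Y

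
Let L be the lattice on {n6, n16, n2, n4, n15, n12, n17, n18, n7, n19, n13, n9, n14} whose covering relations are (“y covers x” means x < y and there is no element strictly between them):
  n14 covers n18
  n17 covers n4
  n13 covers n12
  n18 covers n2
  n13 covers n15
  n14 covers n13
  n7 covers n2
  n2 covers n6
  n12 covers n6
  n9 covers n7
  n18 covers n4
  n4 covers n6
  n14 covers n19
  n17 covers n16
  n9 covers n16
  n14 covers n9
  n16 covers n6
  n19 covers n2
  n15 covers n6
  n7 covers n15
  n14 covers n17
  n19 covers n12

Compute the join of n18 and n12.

n14

Common upper bounds of {n18, n12}: n14.
The least among these is n14.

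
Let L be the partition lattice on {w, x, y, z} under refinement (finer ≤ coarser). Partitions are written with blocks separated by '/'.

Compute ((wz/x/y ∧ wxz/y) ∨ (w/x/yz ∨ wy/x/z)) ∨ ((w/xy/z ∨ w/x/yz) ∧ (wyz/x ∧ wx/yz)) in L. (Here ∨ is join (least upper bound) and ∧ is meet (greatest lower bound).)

wz/x/y ∧ wxz/y = wz/x/y
w/x/yz ∨ wy/x/z = wyz/x
wz/x/y ∨ wyz/x = wyz/x
w/xy/z ∨ w/x/yz = w/xyz
wyz/x ∧ wx/yz = w/x/yz
w/xyz ∧ w/x/yz = w/x/yz
wyz/x ∨ w/x/yz = wyz/x

wyz/x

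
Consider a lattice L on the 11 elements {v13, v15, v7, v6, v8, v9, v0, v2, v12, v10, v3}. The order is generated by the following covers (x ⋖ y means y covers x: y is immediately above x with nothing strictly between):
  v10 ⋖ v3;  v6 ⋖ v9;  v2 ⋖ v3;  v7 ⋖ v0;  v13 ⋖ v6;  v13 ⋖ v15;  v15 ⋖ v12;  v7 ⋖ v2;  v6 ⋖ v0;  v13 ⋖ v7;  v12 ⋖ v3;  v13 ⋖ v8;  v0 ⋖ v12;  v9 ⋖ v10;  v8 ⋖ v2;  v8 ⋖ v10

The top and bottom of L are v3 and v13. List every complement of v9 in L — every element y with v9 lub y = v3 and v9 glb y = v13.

v15, v2, v7

Need y with v9 ∨ y = v3 and v9 ∧ y = v13.
Checking each element gives: v15, v2, v7.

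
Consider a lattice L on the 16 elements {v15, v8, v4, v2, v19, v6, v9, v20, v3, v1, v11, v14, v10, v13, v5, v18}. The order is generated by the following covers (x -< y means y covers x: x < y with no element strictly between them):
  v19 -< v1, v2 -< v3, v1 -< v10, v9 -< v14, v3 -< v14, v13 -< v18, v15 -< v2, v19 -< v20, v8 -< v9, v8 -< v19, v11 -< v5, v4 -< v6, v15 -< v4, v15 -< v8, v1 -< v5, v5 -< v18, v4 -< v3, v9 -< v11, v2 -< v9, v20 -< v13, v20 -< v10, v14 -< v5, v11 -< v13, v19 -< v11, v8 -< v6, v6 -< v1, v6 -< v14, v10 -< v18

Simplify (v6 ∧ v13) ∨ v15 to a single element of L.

v8

v6 ∧ v13 = v8
v8 ∨ v15 = v8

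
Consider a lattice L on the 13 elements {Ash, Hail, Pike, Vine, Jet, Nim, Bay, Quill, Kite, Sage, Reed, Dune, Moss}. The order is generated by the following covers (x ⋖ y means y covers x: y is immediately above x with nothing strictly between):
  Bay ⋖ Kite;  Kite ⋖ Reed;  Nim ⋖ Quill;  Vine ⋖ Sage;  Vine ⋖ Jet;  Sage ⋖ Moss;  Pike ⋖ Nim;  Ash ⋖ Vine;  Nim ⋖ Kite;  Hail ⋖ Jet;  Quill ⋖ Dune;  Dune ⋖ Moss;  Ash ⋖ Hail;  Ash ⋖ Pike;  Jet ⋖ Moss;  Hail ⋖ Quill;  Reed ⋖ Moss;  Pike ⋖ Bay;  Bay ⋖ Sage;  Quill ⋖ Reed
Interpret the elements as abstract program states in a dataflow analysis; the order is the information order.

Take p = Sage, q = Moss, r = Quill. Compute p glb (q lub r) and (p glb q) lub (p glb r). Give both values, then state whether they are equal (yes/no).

q lub r = Moss, so p glb (q lub r) = Sage glb Moss = Sage.
p glb q = Sage and p glb r = Pike, so (p glb q) lub (p glb r) = Sage lub Pike = Sage.
Equal: yes.

Sage; Sage; yes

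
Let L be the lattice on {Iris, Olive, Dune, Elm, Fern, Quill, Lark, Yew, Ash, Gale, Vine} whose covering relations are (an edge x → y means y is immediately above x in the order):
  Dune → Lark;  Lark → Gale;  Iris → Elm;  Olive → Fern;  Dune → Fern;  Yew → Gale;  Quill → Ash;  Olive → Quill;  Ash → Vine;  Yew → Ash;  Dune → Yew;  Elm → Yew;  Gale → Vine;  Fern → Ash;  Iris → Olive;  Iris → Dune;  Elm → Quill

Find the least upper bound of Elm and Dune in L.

Yew

Common upper bounds of {Elm, Dune}: Ash, Gale, Vine, Yew.
The least among these is Yew.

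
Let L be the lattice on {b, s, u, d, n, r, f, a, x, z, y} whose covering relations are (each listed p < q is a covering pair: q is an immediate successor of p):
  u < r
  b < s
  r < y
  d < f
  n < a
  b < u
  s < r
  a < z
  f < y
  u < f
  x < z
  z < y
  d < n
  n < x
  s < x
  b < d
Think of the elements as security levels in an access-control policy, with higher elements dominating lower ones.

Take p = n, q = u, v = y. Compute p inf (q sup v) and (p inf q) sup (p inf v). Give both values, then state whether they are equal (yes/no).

n; n; yes

q sup v = y, so p inf (q sup v) = n inf y = n.
p inf q = b and p inf v = n, so (p inf q) sup (p inf v) = b sup n = n.
Equal: yes.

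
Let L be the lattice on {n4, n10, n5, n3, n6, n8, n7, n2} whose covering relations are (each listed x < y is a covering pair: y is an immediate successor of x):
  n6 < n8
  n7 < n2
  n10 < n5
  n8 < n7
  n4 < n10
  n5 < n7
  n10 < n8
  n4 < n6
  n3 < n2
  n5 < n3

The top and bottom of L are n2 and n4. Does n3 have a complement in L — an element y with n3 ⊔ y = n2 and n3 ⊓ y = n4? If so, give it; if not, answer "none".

n6

Need y with n3 ∨ y = n2 and n3 ∧ y = n4.
Checking each element gives: n6.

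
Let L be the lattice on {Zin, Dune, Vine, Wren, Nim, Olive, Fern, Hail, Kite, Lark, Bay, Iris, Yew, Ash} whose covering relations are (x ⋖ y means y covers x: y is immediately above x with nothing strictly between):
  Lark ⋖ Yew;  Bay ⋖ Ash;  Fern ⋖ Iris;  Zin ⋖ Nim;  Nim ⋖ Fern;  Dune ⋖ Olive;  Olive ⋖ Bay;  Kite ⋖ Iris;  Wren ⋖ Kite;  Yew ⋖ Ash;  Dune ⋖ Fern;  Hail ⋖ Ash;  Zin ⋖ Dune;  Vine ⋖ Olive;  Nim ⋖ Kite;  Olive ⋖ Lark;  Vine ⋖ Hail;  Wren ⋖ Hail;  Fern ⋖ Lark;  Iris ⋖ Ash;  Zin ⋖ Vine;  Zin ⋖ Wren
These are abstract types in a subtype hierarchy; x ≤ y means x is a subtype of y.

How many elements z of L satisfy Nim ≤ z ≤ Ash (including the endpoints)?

The interval [Nim, Ash] = {Ash, Fern, Iris, Kite, Lark, Nim, Yew}, which has 7 elements.

7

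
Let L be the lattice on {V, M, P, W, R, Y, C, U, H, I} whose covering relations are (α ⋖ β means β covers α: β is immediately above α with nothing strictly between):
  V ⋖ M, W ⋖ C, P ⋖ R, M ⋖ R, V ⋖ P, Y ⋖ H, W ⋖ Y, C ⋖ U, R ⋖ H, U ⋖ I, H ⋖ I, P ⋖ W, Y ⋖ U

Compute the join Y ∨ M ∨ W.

Common upper bounds of {Y, M, W}: H, I.
The least among these is H.

H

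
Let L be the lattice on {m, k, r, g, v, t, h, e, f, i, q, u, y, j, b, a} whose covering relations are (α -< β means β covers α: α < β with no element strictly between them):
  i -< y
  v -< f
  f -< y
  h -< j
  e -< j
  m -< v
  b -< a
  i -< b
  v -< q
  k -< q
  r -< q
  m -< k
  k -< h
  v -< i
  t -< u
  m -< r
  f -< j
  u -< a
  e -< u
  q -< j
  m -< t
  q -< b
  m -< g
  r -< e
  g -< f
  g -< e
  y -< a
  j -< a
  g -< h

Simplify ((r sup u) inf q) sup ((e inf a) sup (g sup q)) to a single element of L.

j

r ∨ u = u
u ∧ q = r
e ∧ a = e
g ∨ q = j
e ∨ j = j
r ∨ j = j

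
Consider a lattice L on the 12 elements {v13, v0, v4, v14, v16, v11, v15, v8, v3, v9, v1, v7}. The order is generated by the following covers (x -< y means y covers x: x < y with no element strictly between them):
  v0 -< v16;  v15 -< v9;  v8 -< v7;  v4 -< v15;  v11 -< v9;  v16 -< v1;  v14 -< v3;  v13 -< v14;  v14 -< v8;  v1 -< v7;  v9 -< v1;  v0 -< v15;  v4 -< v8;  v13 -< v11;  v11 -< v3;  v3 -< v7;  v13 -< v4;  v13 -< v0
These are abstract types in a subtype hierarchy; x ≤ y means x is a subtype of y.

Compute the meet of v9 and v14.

v13

Common lower bounds of {v9, v14}: v13.
The greatest among these is v13.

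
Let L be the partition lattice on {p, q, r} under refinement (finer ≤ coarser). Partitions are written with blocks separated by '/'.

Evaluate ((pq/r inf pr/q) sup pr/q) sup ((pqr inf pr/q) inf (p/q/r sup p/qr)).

pr/q

pq/r ∧ pr/q = p/q/r
p/q/r ∨ pr/q = pr/q
pqr ∧ pr/q = pr/q
p/q/r ∨ p/qr = p/qr
pr/q ∧ p/qr = p/q/r
pr/q ∨ p/q/r = pr/q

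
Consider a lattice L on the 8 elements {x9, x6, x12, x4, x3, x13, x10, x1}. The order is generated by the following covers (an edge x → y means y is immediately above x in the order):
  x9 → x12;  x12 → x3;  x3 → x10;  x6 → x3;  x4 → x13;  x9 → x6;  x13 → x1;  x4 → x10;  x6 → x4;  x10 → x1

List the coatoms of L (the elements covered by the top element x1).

x10, x13

The coatoms are exactly the elements covered by x1: x10, x13.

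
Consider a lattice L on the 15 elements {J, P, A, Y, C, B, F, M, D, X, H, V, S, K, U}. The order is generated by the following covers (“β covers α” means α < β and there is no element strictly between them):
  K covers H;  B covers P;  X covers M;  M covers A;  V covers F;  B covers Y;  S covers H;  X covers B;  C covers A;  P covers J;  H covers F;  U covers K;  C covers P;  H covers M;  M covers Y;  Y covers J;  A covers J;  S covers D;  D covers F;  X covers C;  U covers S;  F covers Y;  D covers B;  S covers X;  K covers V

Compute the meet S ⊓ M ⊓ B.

Common lower bounds of {S, M, B}: J, Y.
The greatest among these is Y.

Y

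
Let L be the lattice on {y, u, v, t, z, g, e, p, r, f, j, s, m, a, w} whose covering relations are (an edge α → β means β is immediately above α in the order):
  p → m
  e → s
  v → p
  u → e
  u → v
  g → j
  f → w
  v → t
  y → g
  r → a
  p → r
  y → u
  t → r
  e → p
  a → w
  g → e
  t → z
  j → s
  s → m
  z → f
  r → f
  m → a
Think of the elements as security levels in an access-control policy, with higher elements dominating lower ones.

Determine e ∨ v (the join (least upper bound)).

Common upper bounds of {e, v}: a, f, m, p, r, w.
The least among these is p.

p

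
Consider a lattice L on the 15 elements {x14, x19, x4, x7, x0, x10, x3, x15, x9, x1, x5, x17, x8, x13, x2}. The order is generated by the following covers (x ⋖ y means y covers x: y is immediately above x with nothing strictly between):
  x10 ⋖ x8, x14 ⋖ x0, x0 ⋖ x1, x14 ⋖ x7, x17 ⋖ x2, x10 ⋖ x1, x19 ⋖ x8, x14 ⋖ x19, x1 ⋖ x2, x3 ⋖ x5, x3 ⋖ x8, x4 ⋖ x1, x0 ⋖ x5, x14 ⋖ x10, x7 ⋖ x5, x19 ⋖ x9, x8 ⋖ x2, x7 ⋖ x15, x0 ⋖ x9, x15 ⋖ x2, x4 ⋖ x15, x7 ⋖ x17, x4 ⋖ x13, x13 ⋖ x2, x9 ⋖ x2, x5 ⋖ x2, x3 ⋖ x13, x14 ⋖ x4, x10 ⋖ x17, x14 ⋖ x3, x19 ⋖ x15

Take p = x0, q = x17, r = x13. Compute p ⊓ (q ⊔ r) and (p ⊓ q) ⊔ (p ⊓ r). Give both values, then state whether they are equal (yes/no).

q ⊔ r = x2, so p ⊓ (q ⊔ r) = x0 ⊓ x2 = x0.
p ⊓ q = x14 and p ⊓ r = x14, so (p ⊓ q) ⊔ (p ⊓ r) = x14 ⊔ x14 = x14.
Equal: no.

x0; x14; no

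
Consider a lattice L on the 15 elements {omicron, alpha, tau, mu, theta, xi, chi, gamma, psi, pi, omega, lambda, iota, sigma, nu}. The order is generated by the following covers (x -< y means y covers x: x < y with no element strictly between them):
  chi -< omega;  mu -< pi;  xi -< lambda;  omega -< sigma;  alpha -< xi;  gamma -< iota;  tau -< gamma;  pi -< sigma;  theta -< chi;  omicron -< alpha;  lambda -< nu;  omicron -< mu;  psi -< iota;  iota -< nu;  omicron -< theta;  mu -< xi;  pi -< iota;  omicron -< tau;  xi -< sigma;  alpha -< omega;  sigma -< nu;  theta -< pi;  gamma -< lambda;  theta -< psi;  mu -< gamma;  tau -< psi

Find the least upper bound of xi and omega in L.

Common upper bounds of {xi, omega}: nu, sigma.
The least among these is sigma.

sigma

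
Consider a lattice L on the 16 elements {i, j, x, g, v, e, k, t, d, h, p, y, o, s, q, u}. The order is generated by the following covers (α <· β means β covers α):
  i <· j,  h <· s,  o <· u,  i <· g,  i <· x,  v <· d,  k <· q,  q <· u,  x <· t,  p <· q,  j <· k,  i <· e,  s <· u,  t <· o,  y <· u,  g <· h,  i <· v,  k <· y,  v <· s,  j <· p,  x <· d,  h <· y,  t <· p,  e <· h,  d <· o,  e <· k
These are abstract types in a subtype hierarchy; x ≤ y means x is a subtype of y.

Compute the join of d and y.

Common upper bounds of {d, y}: u.
The least among these is u.

u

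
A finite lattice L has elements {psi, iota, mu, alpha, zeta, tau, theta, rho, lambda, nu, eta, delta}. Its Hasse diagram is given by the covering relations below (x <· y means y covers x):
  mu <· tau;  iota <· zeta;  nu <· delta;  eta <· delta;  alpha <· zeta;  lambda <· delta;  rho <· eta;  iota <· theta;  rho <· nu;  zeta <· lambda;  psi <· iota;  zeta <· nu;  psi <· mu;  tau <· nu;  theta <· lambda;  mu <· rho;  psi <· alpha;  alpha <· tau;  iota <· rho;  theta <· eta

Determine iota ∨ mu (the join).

rho

Common upper bounds of {iota, mu}: delta, eta, nu, rho.
The least among these is rho.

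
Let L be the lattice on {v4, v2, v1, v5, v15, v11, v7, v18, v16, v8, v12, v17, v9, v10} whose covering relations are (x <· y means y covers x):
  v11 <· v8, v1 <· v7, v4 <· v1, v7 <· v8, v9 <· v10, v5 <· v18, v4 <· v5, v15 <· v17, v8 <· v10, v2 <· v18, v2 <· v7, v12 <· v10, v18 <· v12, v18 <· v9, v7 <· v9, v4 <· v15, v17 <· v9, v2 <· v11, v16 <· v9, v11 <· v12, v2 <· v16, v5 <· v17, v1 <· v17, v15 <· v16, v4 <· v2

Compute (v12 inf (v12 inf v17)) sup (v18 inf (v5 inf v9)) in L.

v12 ∧ v17 = v5
v12 ∧ v5 = v5
v5 ∧ v9 = v5
v18 ∧ v5 = v5
v5 ∨ v5 = v5

v5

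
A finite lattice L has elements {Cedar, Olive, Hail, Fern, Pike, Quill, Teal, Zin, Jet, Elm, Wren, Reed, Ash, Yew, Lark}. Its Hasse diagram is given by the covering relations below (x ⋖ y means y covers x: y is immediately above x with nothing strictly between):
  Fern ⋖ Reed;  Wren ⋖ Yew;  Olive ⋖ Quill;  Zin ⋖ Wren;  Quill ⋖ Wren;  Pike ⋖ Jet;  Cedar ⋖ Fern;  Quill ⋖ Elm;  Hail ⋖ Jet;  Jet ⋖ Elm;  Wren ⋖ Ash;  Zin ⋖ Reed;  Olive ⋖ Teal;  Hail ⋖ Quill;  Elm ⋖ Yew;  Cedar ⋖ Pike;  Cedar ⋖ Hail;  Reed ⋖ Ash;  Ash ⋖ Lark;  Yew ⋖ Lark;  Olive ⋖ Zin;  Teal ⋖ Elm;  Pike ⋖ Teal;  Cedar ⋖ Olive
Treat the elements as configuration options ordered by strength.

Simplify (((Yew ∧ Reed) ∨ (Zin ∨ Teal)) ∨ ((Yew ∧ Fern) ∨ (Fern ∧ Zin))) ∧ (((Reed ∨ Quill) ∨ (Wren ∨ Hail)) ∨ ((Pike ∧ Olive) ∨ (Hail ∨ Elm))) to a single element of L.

Yew ∧ Reed = Zin
Zin ∨ Teal = Yew
Zin ∨ Yew = Yew
Yew ∧ Fern = Cedar
Fern ∧ Zin = Cedar
Cedar ∨ Cedar = Cedar
Yew ∨ Cedar = Yew
Reed ∨ Quill = Ash
Wren ∨ Hail = Wren
Ash ∨ Wren = Ash
Pike ∧ Olive = Cedar
Hail ∨ Elm = Elm
Cedar ∨ Elm = Elm
Ash ∨ Elm = Lark
Yew ∧ Lark = Yew

Yew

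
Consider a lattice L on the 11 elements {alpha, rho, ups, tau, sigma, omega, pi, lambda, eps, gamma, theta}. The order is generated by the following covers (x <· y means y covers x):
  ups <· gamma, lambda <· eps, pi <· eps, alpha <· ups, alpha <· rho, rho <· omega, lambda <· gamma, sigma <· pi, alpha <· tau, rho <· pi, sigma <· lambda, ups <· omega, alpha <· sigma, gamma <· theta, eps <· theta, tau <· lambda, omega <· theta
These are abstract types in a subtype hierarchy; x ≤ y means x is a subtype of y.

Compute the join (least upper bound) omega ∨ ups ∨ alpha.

omega

Common upper bounds of {omega, ups, alpha}: omega, theta.
The least among these is omega.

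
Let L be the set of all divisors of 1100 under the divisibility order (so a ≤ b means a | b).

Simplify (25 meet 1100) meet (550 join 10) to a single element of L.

25 ∧ 1100 = 25
550 ∨ 10 = 550
25 ∧ 550 = 25

25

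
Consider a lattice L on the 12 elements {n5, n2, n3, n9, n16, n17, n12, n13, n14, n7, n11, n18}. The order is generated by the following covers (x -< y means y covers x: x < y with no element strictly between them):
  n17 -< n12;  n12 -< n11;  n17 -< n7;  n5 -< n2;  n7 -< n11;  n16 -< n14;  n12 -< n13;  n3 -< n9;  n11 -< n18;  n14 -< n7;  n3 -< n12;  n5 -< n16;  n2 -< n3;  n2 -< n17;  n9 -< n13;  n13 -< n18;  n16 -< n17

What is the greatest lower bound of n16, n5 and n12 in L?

n5

Common lower bounds of {n16, n5, n12}: n5.
The greatest among these is n5.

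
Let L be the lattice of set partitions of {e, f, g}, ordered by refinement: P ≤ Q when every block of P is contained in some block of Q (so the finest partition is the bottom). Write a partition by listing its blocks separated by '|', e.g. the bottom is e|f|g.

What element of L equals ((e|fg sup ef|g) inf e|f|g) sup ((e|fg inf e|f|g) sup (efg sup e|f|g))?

efg

e|fg ∨ ef|g = efg
efg ∧ e|f|g = e|f|g
e|fg ∧ e|f|g = e|f|g
efg ∨ e|f|g = efg
e|f|g ∨ efg = efg
e|f|g ∨ efg = efg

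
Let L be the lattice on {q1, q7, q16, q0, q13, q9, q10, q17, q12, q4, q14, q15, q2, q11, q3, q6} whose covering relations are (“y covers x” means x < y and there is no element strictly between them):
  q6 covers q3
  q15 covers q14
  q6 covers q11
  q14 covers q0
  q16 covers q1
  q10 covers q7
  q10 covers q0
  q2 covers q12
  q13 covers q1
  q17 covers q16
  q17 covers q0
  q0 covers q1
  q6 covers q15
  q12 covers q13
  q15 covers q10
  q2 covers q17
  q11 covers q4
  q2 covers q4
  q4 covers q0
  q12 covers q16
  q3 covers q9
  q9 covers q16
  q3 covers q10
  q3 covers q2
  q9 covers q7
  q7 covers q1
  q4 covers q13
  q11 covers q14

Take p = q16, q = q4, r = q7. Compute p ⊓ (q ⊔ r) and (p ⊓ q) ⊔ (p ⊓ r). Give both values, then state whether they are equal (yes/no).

q ⊔ r = q3, so p ⊓ (q ⊔ r) = q16 ⊓ q3 = q16.
p ⊓ q = q1 and p ⊓ r = q1, so (p ⊓ q) ⊔ (p ⊓ r) = q1 ⊔ q1 = q1.
Equal: no.

q16; q1; no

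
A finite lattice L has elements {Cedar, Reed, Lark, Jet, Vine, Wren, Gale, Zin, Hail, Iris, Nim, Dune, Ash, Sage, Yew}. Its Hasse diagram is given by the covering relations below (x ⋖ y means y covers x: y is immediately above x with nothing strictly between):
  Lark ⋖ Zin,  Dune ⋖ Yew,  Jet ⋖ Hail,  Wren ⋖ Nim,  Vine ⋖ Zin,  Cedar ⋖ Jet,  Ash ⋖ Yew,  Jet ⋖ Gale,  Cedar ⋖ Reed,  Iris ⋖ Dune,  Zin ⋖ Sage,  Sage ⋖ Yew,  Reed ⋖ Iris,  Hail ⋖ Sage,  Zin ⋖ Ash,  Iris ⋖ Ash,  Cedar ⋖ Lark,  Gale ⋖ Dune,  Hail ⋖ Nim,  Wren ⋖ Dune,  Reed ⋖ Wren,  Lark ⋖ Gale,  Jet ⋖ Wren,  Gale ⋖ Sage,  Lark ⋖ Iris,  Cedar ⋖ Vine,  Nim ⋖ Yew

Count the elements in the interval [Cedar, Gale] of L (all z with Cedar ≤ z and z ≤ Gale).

4

The interval [Cedar, Gale] = {Cedar, Gale, Jet, Lark}, which has 4 elements.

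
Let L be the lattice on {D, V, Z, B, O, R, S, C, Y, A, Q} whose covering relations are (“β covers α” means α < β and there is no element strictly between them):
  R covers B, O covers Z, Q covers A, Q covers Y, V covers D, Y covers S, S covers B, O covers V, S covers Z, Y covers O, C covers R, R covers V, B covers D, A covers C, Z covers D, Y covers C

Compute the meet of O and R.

Common lower bounds of {O, R}: D, V.
The greatest among these is V.

V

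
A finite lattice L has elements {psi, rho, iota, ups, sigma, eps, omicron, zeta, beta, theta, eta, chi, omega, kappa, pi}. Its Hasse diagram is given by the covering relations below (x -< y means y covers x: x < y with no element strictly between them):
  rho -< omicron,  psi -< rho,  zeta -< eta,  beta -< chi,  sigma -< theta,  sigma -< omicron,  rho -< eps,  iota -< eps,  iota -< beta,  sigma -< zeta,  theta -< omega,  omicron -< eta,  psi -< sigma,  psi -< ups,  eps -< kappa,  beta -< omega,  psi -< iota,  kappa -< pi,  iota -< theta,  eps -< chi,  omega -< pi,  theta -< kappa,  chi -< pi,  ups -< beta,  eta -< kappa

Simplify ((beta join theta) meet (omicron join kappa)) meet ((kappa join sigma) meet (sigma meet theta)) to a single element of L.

sigma

beta ∨ theta = omega
omicron ∨ kappa = kappa
omega ∧ kappa = theta
kappa ∨ sigma = kappa
sigma ∧ theta = sigma
kappa ∧ sigma = sigma
theta ∧ sigma = sigma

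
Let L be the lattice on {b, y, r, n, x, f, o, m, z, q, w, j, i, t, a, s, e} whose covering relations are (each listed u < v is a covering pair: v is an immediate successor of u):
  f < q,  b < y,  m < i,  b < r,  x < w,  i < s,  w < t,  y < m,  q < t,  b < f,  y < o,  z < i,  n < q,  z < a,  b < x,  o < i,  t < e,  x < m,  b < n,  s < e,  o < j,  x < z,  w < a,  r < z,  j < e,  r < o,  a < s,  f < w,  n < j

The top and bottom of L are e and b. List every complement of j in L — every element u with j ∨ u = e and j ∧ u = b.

Need u with j ∨ u = e and j ∧ u = b.
Checking each element gives: f, w, x.

f, w, x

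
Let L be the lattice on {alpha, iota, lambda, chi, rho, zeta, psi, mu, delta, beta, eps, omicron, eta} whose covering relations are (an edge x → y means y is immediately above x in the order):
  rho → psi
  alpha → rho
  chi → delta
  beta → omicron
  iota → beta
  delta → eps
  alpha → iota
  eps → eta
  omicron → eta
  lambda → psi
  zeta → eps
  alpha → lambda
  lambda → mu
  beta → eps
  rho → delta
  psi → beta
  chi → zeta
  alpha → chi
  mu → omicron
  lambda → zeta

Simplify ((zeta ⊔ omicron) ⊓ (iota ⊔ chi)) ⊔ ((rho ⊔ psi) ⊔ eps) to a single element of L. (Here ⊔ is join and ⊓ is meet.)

zeta ∨ omicron = eta
iota ∨ chi = eps
eta ∧ eps = eps
rho ∨ psi = psi
psi ∨ eps = eps
eps ∨ eps = eps

eps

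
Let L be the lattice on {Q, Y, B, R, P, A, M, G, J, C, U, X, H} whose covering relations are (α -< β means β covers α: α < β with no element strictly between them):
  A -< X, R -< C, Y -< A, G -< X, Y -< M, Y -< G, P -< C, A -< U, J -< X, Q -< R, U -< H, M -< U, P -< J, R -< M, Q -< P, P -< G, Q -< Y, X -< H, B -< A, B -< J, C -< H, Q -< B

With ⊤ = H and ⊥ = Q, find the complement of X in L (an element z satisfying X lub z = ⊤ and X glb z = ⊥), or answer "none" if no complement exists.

R

Need z with X ∨ z = H and X ∧ z = Q.
Checking each element gives: R.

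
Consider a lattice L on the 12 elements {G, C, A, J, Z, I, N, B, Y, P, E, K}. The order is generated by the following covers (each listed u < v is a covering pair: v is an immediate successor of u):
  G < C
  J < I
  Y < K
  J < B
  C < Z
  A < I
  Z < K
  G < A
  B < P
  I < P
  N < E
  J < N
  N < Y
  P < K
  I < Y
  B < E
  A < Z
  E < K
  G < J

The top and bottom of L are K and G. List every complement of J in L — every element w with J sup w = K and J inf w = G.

Need w with J ∨ w = K and J ∧ w = G.
Checking each element gives: C, Z.

C, Z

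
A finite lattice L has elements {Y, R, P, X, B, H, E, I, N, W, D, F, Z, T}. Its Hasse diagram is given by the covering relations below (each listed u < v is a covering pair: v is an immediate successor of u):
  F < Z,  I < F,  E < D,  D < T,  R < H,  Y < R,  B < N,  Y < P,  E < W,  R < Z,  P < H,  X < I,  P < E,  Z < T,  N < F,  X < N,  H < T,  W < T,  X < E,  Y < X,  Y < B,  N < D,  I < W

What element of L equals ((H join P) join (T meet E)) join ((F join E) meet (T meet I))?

T

H ∨ P = H
T ∧ E = E
H ∨ E = T
F ∨ E = T
T ∧ I = I
T ∧ I = I
T ∨ I = T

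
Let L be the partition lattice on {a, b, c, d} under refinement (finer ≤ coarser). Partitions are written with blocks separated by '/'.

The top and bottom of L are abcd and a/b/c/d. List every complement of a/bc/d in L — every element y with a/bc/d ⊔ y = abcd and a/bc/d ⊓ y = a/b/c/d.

Need y with a/bc/d ∨ y = abcd and a/bc/d ∧ y = a/b/c/d.
Checking each element gives: ab/cd, abd/c, ac/bd, acd/b.

ab/cd, abd/c, ac/bd, acd/b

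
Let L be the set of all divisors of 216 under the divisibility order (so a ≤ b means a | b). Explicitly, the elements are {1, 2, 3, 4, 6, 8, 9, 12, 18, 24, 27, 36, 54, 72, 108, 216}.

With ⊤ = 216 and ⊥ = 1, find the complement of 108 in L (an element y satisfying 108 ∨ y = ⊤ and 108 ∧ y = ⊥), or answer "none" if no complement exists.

For every candidate y, either 108 ∨ y ≠ 216 or 108 ∧ y ≠ 1; no complement exists.

none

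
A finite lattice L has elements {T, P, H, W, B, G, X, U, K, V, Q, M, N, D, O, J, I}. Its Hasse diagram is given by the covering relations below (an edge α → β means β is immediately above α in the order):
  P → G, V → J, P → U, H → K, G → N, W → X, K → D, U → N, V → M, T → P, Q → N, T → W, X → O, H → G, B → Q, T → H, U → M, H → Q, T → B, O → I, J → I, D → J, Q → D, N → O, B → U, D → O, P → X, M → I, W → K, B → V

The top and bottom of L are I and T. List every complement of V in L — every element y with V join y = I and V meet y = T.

Need y with V ∨ y = I and V ∧ y = T.
Checking each element gives: G, X.

G, X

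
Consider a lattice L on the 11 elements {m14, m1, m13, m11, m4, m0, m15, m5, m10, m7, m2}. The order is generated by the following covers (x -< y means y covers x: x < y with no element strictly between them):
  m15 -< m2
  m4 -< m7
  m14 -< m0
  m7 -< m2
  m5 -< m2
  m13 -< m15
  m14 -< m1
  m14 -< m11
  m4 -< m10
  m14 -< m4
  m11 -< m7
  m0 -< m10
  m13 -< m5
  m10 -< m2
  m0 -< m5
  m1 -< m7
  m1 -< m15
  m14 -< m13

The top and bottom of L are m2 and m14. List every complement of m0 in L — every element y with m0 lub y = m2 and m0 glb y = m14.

m1, m11, m15, m7

Need y with m0 ∨ y = m2 and m0 ∧ y = m14.
Checking each element gives: m1, m11, m15, m7.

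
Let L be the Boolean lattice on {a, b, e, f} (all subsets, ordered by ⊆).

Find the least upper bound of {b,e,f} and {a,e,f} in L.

{a,b,e,f}

Under ⊆, join is union: {b,e,f} ∪ {a,e,f} = {a,b,e,f}.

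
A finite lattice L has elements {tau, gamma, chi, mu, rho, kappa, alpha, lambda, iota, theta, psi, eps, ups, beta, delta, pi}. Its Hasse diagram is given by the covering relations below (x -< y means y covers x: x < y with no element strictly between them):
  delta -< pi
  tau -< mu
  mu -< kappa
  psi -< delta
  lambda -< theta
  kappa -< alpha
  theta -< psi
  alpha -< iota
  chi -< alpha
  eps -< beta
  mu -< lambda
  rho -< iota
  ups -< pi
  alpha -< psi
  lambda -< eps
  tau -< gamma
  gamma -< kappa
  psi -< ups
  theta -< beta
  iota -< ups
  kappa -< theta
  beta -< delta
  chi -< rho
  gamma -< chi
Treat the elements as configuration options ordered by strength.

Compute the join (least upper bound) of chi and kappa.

Common upper bounds of {chi, kappa}: alpha, delta, iota, pi, psi, ups.
The least among these is alpha.

alpha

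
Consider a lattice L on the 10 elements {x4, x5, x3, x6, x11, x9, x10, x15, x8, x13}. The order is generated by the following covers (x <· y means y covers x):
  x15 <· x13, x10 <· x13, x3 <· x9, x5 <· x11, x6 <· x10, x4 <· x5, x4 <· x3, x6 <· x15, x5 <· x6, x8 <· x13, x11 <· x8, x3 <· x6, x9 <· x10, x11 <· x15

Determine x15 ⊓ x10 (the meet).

Common lower bounds of {x15, x10}: x3, x4, x5, x6.
The greatest among these is x6.

x6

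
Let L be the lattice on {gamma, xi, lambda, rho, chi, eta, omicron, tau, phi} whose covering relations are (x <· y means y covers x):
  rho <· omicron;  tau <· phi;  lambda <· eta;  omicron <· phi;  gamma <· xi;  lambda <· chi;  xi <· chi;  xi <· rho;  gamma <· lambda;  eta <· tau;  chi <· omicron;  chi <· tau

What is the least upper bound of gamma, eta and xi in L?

Common upper bounds of {gamma, eta, xi}: phi, tau.
The least among these is tau.

tau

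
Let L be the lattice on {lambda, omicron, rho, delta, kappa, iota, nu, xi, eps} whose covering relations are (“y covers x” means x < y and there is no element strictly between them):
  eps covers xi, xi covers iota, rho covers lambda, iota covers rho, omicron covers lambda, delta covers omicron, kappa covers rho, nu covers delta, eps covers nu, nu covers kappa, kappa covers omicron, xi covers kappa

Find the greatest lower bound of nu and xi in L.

Common lower bounds of {nu, xi}: kappa, lambda, omicron, rho.
The greatest among these is kappa.

kappa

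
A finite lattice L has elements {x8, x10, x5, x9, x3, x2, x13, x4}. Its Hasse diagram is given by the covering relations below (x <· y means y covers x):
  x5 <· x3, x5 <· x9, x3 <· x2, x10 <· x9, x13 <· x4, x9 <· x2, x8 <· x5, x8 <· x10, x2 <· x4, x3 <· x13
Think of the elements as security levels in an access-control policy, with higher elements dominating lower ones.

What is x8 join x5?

Common upper bounds of {x8, x5}: x13, x2, x3, x4, x5, x9.
The least among these is x5.

x5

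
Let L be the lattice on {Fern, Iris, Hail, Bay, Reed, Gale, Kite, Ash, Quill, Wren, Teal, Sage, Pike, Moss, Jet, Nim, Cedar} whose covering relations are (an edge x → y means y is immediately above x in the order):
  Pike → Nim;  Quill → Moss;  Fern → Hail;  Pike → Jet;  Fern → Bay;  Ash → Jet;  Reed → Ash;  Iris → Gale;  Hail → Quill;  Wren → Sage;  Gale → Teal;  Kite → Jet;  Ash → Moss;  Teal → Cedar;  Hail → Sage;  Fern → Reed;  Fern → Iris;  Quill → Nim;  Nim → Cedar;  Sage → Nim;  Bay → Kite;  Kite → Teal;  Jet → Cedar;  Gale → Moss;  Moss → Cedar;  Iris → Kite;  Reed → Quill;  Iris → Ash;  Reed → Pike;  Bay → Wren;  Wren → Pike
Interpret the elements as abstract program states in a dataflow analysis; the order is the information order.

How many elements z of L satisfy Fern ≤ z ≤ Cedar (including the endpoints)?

17

The interval [Fern, Cedar] = {Ash, Bay, Cedar, Fern, Gale, Hail, Iris, Jet, Kite, Moss, Nim, Pike, Quill, Reed, Sage, Teal, Wren}, which has 17 elements.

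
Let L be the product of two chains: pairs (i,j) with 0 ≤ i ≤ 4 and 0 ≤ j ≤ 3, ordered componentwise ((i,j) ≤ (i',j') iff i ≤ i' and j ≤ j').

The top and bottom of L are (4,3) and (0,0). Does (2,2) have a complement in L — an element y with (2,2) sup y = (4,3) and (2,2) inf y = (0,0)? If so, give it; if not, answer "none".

none

For every candidate y, either (2,2) ∨ y ≠ (4,3) or (2,2) ∧ y ≠ (0,0); no complement exists.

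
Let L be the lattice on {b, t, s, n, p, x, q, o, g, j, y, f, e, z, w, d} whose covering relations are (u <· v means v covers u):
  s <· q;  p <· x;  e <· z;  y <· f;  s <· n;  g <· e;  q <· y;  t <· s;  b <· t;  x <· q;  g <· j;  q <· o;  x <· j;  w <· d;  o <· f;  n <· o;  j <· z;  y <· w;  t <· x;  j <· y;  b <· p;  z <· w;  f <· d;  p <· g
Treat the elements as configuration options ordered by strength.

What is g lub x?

j

Common upper bounds of {g, x}: d, f, j, w, y, z.
The least among these is j.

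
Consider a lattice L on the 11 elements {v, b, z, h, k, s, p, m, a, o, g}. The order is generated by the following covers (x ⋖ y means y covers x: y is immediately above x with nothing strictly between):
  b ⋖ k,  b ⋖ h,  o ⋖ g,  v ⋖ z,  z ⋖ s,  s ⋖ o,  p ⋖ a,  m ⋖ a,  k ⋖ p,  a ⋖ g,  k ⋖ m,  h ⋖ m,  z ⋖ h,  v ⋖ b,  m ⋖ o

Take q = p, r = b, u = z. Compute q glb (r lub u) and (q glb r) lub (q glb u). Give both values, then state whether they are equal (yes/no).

r lub u = h, so q glb (r lub u) = p glb h = b.
q glb r = b and q glb u = v, so (q glb r) lub (q glb u) = b lub v = b.
Equal: yes.

b; b; yes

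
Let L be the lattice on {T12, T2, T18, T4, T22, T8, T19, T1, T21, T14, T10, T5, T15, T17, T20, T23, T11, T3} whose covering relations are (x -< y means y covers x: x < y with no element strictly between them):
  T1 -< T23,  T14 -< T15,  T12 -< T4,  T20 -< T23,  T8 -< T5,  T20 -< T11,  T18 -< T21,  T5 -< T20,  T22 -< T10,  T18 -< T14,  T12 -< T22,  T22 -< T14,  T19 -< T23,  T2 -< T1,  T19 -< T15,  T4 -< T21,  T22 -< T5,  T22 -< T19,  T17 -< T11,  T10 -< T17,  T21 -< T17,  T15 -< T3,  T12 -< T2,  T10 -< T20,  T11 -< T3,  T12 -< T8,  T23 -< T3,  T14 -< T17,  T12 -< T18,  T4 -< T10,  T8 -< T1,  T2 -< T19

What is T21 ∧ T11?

Common lower bounds of {T21, T11}: T12, T18, T21, T4.
The greatest among these is T21.

T21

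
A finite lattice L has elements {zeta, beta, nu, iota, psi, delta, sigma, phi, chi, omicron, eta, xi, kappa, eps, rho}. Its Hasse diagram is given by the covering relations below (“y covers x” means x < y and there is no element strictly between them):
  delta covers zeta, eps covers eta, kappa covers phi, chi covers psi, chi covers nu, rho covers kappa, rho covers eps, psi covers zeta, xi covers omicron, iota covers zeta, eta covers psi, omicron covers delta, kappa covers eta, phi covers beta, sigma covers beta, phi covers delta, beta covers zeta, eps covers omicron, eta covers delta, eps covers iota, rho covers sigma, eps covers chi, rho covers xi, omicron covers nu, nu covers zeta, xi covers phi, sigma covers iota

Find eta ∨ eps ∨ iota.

Common upper bounds of {eta, eps, iota}: eps, rho.
The least among these is eps.

eps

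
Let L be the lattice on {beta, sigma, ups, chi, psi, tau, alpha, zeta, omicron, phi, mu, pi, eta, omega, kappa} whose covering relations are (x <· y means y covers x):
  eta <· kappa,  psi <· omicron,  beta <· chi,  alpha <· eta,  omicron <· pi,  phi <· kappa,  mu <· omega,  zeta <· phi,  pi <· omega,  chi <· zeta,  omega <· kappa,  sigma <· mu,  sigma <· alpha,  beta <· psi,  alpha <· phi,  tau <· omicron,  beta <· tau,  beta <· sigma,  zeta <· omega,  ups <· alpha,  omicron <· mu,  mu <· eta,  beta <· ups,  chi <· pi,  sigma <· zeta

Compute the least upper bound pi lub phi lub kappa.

kappa

Common upper bounds of {pi, phi, kappa}: kappa.
The least among these is kappa.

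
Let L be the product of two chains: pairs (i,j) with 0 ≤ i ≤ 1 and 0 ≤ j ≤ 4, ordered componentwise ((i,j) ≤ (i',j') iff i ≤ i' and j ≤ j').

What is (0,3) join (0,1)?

In a product of chains, the join is componentwise max, giving (0,3).

(0,3)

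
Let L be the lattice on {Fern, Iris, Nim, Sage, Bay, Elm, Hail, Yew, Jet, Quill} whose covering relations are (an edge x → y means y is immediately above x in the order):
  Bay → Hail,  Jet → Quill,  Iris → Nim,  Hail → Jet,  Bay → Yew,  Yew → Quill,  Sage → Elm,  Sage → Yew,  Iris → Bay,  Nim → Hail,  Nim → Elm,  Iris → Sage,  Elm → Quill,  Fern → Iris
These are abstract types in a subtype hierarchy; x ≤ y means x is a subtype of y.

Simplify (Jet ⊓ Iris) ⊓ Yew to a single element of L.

Iris

Jet ∧ Iris = Iris
Iris ∧ Yew = Iris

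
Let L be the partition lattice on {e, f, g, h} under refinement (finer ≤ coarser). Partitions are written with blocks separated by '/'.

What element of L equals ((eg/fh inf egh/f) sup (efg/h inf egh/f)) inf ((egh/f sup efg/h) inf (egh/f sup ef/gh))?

eg/f/h

eg/fh ∧ egh/f = eg/f/h
efg/h ∧ egh/f = eg/f/h
eg/f/h ∨ eg/f/h = eg/f/h
egh/f ∨ efg/h = efgh
egh/f ∨ ef/gh = efgh
efgh ∧ efgh = efgh
eg/f/h ∧ efgh = eg/f/h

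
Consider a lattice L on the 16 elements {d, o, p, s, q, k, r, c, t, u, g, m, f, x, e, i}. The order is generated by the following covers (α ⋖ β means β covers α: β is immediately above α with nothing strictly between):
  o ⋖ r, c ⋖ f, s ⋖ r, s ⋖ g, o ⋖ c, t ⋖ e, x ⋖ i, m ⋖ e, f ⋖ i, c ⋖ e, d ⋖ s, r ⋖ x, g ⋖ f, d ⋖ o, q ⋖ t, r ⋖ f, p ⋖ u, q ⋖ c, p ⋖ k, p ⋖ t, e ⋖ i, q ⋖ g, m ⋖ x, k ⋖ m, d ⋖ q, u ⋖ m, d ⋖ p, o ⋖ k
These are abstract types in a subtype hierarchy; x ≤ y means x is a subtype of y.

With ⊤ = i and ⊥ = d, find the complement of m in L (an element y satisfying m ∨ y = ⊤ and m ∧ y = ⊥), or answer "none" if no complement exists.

g

Need y with m ∨ y = i and m ∧ y = d.
Checking each element gives: g.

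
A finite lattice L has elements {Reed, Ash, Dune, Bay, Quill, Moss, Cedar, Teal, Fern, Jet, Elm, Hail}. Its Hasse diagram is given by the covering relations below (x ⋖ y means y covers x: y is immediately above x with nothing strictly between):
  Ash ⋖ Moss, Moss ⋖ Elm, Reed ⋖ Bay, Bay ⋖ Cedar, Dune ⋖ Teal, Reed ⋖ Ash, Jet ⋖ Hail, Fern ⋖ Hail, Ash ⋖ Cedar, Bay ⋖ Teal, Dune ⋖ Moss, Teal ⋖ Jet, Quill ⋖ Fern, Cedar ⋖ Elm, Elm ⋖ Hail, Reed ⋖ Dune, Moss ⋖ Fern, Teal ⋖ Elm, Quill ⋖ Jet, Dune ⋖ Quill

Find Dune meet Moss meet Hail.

Common lower bounds of {Dune, Moss, Hail}: Dune, Reed.
The greatest among these is Dune.

Dune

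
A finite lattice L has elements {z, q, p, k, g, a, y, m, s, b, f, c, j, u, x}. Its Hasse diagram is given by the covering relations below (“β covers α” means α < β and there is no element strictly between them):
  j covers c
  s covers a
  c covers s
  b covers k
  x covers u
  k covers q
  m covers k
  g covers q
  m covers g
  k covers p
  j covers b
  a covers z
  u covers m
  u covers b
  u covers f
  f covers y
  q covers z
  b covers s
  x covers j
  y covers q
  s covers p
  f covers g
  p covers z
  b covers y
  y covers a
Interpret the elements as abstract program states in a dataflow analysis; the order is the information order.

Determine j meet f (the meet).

y

Common lower bounds of {j, f}: a, q, y, z.
The greatest among these is y.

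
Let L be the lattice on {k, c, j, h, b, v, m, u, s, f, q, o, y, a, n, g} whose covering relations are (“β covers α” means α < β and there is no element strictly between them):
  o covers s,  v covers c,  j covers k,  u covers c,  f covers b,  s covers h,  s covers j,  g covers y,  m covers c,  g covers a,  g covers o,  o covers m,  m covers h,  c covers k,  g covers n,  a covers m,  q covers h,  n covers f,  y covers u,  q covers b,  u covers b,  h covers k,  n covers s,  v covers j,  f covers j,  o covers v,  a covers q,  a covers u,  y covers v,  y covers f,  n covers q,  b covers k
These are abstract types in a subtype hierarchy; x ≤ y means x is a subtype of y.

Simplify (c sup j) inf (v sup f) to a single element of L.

c ∨ j = v
v ∨ f = y
v ∧ y = v

v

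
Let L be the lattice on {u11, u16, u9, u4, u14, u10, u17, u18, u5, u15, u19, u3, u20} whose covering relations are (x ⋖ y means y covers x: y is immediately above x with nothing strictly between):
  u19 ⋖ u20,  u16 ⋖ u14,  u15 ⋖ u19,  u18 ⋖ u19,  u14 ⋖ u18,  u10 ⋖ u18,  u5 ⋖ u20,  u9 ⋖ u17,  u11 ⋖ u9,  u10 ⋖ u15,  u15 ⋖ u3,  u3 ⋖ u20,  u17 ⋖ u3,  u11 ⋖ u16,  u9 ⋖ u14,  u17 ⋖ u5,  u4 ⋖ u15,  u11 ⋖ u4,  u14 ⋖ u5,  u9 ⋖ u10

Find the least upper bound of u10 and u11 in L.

Common upper bounds of {u10, u11}: u10, u15, u18, u19, u20, u3.
The least among these is u10.

u10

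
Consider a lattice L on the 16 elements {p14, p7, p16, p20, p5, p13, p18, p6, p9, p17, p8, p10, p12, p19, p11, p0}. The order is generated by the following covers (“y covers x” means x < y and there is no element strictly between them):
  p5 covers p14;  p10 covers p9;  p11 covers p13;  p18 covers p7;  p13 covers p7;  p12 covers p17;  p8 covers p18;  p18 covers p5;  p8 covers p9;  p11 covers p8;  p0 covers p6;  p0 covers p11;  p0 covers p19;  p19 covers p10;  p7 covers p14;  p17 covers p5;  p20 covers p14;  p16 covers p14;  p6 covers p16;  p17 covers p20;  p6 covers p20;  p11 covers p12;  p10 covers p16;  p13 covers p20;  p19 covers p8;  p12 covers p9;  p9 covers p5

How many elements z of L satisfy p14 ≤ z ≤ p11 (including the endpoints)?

The interval [p14, p11] = {p11, p12, p13, p14, p17, p18, p20, p5, p7, p8, p9}, which has 11 elements.

11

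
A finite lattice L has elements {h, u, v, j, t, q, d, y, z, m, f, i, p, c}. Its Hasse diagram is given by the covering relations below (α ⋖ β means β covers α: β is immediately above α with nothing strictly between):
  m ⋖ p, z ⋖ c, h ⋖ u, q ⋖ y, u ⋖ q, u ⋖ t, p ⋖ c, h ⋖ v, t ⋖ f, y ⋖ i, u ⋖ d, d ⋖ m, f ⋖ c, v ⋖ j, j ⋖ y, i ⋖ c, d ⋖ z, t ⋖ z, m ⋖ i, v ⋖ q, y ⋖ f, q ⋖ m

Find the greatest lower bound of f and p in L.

q

Common lower bounds of {f, p}: h, q, u, v.
The greatest among these is q.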